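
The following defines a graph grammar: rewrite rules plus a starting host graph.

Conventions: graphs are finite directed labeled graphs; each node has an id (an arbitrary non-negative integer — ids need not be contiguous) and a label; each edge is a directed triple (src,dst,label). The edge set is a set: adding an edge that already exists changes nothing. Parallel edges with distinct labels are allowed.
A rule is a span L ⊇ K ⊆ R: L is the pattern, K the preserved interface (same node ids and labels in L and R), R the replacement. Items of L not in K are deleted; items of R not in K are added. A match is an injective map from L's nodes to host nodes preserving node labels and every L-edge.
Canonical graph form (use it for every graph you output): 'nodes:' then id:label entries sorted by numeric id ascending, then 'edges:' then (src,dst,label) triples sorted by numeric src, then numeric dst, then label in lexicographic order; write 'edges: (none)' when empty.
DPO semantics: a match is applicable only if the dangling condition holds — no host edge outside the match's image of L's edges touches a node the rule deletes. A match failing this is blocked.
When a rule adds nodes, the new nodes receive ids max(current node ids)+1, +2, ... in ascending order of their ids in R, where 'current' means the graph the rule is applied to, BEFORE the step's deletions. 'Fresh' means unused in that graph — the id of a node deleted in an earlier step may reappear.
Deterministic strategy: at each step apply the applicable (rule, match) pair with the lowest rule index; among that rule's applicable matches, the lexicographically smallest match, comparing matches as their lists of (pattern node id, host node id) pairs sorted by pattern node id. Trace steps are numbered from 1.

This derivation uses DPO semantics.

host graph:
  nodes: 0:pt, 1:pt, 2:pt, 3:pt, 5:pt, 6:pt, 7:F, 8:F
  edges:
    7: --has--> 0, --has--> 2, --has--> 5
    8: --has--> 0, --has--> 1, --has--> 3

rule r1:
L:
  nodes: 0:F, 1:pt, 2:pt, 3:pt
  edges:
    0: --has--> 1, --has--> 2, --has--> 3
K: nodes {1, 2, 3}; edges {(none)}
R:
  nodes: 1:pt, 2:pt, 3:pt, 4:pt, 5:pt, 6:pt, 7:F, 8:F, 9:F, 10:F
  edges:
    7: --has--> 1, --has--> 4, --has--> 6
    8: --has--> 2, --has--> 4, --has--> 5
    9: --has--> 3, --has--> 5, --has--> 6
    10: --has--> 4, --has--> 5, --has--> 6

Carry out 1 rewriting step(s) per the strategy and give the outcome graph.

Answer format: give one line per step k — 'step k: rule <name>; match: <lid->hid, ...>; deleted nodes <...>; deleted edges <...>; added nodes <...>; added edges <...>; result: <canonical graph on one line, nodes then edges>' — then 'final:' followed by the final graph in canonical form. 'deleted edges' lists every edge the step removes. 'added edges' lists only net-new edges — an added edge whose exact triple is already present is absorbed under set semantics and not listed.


step 1: rule r1; match: 0->7, 1->0, 2->2, 3->5; deleted nodes 7; deleted edges (7,0,has); (7,2,has); (7,5,has); added nodes 9, 10, 11, 12, 13, 14, 15; added edges (12,0,has); (12,9,has); (12,11,has); (13,2,has); (13,9,has); (13,10,has); (14,5,has); (14,10,has); (14,11,has); (15,9,has); (15,10,has); (15,11,has); result: nodes: 0:pt, 1:pt, 2:pt, 3:pt, 5:pt, 6:pt, 8:F, 9:pt, 10:pt, 11:pt, 12:F, 13:F, 14:F, 15:F edges: (8,0,has); (8,1,has); (8,3,has); (12,0,has); (12,9,has); (12,11,has); (13,2,has); (13,9,has); (13,10,has); (14,5,has); (14,10,has); (14,11,has); (15,9,has); (15,10,has); (15,11,has)
final:
nodes: 0:pt, 1:pt, 2:pt, 3:pt, 5:pt, 6:pt, 8:F, 9:pt, 10:pt, 11:pt, 12:F, 13:F, 14:F, 15:F
edges: (8,0,has); (8,1,has); (8,3,has); (12,0,has); (12,9,has); (12,11,has); (13,2,has); (13,9,has); (13,10,has); (14,5,has); (14,10,has); (14,11,has); (15,9,has); (15,10,has); (15,11,has)


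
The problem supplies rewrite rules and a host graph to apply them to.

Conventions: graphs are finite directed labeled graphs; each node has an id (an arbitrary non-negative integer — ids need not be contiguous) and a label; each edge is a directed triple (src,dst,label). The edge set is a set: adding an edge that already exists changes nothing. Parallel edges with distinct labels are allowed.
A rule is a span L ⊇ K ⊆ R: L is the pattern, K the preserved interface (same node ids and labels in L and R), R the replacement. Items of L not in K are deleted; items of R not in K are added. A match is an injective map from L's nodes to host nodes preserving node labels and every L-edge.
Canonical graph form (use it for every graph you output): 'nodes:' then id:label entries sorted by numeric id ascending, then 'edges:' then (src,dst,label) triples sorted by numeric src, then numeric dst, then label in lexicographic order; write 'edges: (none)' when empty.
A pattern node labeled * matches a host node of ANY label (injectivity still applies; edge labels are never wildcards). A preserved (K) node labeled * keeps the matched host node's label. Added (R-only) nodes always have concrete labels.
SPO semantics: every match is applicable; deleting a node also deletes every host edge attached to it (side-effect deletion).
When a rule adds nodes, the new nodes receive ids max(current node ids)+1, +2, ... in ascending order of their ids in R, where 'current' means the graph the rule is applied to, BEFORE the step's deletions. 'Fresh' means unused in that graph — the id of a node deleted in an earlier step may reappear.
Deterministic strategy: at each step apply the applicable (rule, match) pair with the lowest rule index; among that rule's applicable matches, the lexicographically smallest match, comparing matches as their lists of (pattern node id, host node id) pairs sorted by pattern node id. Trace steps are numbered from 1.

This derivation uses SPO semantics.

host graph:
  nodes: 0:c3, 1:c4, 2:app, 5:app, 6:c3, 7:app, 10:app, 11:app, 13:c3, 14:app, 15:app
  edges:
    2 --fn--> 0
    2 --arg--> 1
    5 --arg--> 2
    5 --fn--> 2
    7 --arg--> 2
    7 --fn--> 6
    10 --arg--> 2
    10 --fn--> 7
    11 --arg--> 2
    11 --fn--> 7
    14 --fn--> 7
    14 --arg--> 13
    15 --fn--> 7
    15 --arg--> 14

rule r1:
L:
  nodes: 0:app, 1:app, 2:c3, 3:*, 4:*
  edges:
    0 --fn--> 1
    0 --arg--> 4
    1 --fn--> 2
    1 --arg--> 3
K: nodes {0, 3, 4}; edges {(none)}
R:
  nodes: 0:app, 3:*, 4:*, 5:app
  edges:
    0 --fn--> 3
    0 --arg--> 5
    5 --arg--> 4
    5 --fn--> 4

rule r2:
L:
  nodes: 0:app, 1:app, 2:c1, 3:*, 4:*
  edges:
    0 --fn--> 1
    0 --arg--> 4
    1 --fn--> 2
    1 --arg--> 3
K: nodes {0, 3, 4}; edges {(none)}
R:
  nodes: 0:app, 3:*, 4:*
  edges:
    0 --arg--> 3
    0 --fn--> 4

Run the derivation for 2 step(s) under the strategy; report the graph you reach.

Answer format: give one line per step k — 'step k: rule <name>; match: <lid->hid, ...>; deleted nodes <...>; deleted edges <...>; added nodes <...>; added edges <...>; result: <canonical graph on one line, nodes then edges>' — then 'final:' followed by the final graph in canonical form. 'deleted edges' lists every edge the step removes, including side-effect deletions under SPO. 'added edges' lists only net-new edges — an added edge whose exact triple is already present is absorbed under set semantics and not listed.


step 1: rule r1; match: 0->14, 1->7, 2->6, 3->2, 4->13; deleted nodes 6, 7; deleted edges (7,2,arg); (7,6,fn); (10,7,fn); (11,7,fn); (14,7,fn); (14,13,arg); (15,7,fn); added nodes 16; added edges (14,2,fn); (14,16,arg); (16,13,arg); (16,13,fn); result: nodes: 0:c3, 1:c4, 2:app, 5:app, 10:app, 11:app, 13:c3, 14:app, 15:app, 16:app edges: (2,0,fn); (2,1,arg); (5,2,arg); (5,2,fn); (10,2,arg); (11,2,arg); (14,2,fn); (14,16,arg); (15,14,arg); (16,13,arg); (16,13,fn)
step 2: rule r1; match: 0->14, 1->2, 2->0, 3->1, 4->16; deleted nodes 0, 2; deleted edges (2,0,fn); (2,1,arg); (5,2,arg); (5,2,fn); (10,2,arg); (11,2,arg); (14,2,fn); (14,16,arg); added nodes 17; added edges (14,1,fn); (14,17,arg); (17,16,arg); (17,16,fn); result: nodes: 1:c4, 5:app, 10:app, 11:app, 13:c3, 14:app, 15:app, 16:app, 17:app edges: (14,1,fn); (14,17,arg); (15,14,arg); (16,13,arg); (16,13,fn); (17,16,arg); (17,16,fn)
final:
nodes: 1:c4, 5:app, 10:app, 11:app, 13:c3, 14:app, 15:app, 16:app, 17:app
edges: (14,1,fn); (14,17,arg); (15,14,arg); (16,13,arg); (16,13,fn); (17,16,arg); (17,16,fn)


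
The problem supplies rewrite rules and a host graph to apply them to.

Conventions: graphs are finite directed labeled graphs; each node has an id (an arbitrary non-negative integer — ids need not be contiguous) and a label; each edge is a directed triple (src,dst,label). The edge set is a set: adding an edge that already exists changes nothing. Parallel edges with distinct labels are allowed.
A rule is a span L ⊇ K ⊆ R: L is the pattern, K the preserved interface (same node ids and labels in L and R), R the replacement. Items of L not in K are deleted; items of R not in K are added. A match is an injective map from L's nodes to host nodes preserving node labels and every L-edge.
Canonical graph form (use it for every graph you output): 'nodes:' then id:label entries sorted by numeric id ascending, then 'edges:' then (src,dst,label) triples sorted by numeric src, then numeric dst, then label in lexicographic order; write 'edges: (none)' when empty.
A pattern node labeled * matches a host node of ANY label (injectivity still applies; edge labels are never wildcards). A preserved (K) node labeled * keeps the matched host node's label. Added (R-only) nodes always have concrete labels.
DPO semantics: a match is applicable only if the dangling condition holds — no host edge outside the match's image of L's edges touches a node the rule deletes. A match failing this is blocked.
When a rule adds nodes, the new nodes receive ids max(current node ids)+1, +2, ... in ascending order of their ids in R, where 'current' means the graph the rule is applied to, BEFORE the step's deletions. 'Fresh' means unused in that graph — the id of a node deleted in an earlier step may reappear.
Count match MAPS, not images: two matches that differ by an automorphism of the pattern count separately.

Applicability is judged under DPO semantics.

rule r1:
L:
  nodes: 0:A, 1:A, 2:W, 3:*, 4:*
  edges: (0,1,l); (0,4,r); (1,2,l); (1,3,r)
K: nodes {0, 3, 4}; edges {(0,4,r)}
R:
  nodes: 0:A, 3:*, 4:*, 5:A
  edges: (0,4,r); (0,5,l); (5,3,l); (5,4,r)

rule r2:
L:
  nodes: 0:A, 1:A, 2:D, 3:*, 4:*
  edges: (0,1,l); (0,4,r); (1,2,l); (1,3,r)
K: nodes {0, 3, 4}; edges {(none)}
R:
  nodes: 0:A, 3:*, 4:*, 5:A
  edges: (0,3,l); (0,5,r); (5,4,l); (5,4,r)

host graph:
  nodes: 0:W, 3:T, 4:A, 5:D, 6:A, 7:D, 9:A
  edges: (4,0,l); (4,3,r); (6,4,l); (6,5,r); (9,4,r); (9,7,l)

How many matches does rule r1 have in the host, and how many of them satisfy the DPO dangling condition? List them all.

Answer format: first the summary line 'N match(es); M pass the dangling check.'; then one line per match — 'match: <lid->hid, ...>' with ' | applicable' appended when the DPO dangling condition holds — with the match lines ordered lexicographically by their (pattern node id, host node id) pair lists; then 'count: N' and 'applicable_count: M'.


1 match(es); 0 pass the dangling check.
match: 0->6, 1->4, 2->0, 3->3, 4->5
count: 1
applicable_count: 0


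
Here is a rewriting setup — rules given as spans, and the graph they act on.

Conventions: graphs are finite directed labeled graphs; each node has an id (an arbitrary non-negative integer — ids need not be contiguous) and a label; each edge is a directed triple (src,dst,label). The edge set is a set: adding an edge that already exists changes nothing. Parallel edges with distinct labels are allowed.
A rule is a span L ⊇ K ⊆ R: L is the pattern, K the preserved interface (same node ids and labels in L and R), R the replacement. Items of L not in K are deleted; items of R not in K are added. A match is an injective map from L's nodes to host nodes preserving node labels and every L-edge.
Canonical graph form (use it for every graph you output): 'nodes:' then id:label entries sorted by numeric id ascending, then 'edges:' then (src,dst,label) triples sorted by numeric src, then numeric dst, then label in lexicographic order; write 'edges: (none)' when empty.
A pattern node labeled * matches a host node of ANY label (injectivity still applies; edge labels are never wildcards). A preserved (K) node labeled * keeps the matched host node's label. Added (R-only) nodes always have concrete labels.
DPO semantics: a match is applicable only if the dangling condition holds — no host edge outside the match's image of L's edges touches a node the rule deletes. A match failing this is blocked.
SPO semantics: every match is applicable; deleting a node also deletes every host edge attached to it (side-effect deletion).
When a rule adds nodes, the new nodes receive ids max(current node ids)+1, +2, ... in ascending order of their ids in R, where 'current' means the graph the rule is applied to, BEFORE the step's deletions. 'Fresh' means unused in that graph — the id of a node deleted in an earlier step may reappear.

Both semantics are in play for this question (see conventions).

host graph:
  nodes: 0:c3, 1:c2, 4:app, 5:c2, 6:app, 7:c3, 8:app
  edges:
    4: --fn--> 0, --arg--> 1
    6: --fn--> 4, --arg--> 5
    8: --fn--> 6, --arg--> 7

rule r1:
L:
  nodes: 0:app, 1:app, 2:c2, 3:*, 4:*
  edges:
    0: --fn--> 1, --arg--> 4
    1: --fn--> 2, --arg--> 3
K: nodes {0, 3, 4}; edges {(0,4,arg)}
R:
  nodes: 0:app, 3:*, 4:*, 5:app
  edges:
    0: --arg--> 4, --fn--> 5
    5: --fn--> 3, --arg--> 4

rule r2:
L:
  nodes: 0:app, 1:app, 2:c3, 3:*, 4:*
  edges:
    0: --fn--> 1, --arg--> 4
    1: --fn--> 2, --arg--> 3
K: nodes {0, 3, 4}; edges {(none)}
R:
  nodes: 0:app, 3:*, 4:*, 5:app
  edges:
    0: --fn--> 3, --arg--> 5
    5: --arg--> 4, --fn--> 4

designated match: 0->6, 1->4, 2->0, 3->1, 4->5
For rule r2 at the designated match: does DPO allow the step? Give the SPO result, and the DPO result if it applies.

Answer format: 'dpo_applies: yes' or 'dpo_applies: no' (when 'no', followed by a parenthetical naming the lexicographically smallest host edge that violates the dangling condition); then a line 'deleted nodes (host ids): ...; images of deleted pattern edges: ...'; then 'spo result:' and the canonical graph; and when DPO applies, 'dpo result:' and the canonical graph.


dpo_applies: yes
deleted nodes (host ids): 0, 4; images of deleted pattern edges: (4,0,fn); (4,1,arg); (6,4,fn); (6,5,arg)
spo result:
nodes: 1:c2, 5:c2, 6:app, 7:c3, 8:app, 9:app
edges: (6,1,fn); (6,9,arg); (8,6,fn); (8,7,arg); (9,5,arg); (9,5,fn)
dpo result:
nodes: 1:c2, 5:c2, 6:app, 7:c3, 8:app, 9:app
edges: (6,1,fn); (6,9,arg); (8,6,fn); (8,7,arg); (9,5,arg); (9,5,fn)


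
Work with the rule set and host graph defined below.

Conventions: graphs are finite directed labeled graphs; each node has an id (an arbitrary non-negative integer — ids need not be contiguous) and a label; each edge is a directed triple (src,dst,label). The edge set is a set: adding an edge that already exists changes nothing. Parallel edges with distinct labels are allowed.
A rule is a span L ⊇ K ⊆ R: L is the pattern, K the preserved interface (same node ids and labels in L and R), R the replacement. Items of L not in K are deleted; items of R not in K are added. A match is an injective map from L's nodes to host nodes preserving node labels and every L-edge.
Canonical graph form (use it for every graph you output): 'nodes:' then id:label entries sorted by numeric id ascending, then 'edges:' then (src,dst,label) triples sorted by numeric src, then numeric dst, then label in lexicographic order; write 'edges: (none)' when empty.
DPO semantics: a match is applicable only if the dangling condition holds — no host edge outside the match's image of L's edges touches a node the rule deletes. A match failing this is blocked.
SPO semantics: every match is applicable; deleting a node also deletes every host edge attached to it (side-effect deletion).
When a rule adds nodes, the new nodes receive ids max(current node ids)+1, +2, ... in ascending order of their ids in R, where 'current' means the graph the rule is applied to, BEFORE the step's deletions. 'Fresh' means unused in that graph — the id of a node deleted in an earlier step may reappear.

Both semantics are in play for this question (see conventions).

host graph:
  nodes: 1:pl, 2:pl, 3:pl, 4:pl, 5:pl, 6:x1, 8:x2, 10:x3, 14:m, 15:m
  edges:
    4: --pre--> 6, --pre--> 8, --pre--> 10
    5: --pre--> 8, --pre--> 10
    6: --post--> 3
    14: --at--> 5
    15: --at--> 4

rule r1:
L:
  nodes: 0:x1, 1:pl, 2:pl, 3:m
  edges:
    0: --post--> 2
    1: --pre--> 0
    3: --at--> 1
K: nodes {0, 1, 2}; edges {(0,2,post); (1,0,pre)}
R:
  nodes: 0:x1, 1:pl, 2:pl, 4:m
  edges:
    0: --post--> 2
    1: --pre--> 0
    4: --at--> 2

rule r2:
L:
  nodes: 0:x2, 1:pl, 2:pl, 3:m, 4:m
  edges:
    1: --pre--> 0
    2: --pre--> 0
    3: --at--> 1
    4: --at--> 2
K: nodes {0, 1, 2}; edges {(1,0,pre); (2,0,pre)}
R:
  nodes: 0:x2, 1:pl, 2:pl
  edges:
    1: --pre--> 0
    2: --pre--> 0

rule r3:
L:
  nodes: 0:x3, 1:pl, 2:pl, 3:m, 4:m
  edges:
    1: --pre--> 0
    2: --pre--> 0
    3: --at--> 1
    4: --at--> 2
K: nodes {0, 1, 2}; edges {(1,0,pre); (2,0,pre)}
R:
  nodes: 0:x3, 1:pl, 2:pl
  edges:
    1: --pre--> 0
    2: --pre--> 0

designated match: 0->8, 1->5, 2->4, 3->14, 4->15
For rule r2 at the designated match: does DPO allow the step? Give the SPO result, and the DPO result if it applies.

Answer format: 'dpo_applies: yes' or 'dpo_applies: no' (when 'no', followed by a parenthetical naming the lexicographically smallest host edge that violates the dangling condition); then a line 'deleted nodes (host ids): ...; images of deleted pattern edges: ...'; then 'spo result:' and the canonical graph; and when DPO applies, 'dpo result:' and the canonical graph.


dpo_applies: yes
deleted nodes (host ids): 14, 15; images of deleted pattern edges: (14,5,at); (15,4,at)
spo result:
nodes: 1:pl, 2:pl, 3:pl, 4:pl, 5:pl, 6:x1, 8:x2, 10:x3
edges: (4,6,pre); (4,8,pre); (4,10,pre); (5,8,pre); (5,10,pre); (6,3,post)
dpo result:
nodes: 1:pl, 2:pl, 3:pl, 4:pl, 5:pl, 6:x1, 8:x2, 10:x3
edges: (4,6,pre); (4,8,pre); (4,10,pre); (5,8,pre); (5,10,pre); (6,3,post)


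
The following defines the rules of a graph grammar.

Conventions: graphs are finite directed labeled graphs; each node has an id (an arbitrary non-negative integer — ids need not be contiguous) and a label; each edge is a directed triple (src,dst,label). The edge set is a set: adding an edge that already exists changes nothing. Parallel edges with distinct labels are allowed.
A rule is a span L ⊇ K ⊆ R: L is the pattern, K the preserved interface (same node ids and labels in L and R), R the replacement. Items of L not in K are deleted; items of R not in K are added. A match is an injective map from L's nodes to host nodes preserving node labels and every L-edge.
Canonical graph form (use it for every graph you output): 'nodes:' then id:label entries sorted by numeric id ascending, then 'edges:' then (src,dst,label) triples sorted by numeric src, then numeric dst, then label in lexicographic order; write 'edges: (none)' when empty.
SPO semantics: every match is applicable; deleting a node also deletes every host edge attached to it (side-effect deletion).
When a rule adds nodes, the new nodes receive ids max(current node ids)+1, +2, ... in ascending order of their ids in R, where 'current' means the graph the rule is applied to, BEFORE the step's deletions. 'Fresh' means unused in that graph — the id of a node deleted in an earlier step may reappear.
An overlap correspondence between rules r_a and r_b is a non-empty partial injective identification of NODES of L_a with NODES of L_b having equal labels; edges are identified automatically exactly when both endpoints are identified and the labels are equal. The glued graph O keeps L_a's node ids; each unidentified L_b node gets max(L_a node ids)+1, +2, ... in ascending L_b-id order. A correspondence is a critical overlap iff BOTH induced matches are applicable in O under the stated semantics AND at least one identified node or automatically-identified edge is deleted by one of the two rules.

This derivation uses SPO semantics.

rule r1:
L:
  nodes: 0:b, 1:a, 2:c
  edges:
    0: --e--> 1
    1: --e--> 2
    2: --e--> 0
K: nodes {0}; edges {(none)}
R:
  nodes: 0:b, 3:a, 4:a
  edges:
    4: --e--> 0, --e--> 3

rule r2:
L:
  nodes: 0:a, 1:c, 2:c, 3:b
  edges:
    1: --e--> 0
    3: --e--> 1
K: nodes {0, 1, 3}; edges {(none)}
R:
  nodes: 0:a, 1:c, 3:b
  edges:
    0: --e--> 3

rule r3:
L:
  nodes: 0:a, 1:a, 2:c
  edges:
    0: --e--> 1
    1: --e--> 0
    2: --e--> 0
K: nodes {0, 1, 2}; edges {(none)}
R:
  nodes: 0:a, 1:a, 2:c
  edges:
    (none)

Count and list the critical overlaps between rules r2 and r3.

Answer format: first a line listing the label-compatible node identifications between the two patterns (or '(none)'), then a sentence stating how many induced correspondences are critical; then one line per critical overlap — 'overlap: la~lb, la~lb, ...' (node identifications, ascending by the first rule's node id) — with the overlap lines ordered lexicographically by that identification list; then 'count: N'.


label-compatible node identifications between L(r2) and L(r3): 0~0, 0~1, 1~2, 2~2
4 of the induced correspondences are critical overlaps of r2 and r3.
overlap: 0~0, 1~2
overlap: 0~0, 2~2
overlap: 0~1, 2~2
overlap: 2~2
count: 4


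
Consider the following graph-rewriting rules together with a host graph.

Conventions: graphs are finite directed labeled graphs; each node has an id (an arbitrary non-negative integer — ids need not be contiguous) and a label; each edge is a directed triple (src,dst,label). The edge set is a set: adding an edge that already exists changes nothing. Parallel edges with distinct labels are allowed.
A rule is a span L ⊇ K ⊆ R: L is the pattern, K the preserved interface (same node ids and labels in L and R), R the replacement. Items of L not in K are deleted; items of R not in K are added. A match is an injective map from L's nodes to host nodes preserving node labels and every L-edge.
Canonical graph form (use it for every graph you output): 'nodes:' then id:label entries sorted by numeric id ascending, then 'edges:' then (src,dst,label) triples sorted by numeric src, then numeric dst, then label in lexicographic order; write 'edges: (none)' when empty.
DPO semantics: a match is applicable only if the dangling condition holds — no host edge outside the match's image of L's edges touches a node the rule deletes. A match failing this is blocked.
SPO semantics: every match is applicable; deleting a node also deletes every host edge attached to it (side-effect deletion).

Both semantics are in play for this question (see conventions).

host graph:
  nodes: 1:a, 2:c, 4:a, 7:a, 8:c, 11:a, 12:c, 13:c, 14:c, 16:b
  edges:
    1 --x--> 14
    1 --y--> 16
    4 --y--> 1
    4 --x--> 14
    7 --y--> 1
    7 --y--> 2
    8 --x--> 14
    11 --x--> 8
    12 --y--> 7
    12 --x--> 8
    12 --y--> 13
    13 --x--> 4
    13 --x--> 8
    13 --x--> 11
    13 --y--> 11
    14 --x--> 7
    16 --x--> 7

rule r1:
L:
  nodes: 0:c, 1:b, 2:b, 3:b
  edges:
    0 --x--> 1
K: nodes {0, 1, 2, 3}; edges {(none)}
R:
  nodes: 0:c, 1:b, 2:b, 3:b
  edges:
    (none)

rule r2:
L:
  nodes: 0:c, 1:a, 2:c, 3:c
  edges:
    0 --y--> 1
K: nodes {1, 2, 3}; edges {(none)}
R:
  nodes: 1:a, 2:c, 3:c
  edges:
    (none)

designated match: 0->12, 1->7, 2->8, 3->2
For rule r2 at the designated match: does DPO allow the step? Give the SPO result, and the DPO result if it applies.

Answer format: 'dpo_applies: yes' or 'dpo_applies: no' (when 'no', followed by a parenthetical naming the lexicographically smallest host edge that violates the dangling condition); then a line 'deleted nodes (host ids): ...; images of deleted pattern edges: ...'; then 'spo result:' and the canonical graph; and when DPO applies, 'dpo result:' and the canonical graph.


dpo_applies: no
(the rule deletes node 12, which keeps host edge (12,8,x) outside the match image — the dangling condition fails, DPO blocks; SPO proceeds and side-deletes such edges)
deleted nodes (host ids): 12; images of deleted pattern edges: (12,7,y)
spo result:
nodes: 1:a, 2:c, 4:a, 7:a, 8:c, 11:a, 13:c, 14:c, 16:b
edges: (1,14,x); (1,16,y); (4,1,y); (4,14,x); (7,1,y); (7,2,y); (8,14,x); (11,8,x); (13,4,x); (13,8,x); (13,11,x); (13,11,y); (14,7,x); (16,7,x)


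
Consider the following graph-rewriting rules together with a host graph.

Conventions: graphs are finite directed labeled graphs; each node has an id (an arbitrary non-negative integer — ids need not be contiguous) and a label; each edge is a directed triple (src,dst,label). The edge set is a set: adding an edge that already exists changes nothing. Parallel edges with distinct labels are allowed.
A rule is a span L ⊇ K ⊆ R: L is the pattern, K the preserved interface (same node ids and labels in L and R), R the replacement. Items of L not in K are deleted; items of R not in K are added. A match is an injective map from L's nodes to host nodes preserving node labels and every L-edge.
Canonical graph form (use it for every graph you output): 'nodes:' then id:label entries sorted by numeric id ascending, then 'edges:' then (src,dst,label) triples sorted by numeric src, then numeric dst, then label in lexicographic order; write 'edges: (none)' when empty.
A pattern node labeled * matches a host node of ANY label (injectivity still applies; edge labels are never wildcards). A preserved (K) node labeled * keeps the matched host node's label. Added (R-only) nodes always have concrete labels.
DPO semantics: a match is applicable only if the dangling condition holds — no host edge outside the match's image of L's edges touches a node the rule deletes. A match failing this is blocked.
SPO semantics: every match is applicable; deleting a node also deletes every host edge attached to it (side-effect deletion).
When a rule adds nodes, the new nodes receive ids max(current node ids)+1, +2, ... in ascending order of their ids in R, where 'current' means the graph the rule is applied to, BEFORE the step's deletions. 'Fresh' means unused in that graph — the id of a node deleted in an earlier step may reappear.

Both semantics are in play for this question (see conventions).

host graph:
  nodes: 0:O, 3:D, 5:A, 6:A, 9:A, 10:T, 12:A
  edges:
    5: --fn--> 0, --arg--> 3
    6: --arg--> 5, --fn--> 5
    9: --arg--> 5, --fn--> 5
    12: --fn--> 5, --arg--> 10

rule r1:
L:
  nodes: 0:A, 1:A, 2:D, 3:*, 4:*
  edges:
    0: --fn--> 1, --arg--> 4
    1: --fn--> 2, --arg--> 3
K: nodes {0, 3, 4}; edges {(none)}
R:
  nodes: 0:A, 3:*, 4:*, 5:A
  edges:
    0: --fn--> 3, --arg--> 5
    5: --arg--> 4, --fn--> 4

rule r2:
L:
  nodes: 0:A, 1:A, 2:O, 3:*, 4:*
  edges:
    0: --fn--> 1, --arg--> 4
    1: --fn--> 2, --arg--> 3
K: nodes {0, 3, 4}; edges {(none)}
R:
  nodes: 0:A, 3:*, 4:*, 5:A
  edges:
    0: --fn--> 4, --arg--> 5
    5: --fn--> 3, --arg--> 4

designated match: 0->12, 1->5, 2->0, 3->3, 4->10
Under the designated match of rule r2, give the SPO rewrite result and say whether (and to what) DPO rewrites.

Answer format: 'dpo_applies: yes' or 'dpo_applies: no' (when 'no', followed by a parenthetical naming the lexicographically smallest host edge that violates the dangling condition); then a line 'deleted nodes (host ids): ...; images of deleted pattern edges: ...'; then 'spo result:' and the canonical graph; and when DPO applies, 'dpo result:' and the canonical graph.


dpo_applies: no
(the rule deletes node 5, which keeps host edge (6,5,arg) outside the match image — the dangling condition fails, DPO blocks; SPO proceeds and side-deletes such edges)
deleted nodes (host ids): 0, 5; images of deleted pattern edges: (5,0,fn); (5,3,arg); (12,5,fn); (12,10,arg)
spo result:
nodes: 3:D, 6:A, 9:A, 10:T, 12:A, 13:A
edges: (12,10,fn); (12,13,arg); (13,3,fn); (13,10,arg)


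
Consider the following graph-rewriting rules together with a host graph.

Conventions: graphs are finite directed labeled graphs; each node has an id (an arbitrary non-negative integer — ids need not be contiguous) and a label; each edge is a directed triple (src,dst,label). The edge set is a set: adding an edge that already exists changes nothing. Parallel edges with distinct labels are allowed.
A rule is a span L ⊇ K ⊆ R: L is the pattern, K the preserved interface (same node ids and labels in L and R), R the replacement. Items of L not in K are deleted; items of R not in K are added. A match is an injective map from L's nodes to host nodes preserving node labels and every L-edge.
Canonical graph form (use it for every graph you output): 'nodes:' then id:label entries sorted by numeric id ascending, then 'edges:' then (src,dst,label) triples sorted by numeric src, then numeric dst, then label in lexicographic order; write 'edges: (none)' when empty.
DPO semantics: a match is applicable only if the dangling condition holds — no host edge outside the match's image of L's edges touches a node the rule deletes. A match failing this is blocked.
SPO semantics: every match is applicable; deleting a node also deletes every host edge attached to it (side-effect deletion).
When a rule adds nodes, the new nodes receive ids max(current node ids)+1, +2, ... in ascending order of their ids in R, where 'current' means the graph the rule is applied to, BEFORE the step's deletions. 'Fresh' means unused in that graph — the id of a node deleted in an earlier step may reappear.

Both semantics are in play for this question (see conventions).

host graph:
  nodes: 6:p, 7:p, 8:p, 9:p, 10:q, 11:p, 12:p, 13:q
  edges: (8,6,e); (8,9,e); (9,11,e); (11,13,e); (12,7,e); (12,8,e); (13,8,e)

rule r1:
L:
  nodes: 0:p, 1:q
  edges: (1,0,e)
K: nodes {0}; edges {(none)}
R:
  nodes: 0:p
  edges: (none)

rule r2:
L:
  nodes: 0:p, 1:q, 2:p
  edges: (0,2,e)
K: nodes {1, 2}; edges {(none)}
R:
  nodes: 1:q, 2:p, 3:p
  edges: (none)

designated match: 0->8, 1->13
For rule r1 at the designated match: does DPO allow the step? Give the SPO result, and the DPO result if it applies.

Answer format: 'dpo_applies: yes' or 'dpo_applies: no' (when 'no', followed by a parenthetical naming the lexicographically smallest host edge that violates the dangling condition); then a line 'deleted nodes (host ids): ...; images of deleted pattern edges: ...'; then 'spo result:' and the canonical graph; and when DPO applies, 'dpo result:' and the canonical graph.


dpo_applies: no
(the rule deletes node 13, which keeps host edge (11,13,e) outside the match image — the dangling condition fails, DPO blocks; SPO proceeds and side-deletes such edges)
deleted nodes (host ids): 13; images of deleted pattern edges: (13,8,e)
spo result:
nodes: 6:p, 7:p, 8:p, 9:p, 10:q, 11:p, 12:p
edges: (8,6,e); (8,9,e); (9,11,e); (12,7,e); (12,8,e)


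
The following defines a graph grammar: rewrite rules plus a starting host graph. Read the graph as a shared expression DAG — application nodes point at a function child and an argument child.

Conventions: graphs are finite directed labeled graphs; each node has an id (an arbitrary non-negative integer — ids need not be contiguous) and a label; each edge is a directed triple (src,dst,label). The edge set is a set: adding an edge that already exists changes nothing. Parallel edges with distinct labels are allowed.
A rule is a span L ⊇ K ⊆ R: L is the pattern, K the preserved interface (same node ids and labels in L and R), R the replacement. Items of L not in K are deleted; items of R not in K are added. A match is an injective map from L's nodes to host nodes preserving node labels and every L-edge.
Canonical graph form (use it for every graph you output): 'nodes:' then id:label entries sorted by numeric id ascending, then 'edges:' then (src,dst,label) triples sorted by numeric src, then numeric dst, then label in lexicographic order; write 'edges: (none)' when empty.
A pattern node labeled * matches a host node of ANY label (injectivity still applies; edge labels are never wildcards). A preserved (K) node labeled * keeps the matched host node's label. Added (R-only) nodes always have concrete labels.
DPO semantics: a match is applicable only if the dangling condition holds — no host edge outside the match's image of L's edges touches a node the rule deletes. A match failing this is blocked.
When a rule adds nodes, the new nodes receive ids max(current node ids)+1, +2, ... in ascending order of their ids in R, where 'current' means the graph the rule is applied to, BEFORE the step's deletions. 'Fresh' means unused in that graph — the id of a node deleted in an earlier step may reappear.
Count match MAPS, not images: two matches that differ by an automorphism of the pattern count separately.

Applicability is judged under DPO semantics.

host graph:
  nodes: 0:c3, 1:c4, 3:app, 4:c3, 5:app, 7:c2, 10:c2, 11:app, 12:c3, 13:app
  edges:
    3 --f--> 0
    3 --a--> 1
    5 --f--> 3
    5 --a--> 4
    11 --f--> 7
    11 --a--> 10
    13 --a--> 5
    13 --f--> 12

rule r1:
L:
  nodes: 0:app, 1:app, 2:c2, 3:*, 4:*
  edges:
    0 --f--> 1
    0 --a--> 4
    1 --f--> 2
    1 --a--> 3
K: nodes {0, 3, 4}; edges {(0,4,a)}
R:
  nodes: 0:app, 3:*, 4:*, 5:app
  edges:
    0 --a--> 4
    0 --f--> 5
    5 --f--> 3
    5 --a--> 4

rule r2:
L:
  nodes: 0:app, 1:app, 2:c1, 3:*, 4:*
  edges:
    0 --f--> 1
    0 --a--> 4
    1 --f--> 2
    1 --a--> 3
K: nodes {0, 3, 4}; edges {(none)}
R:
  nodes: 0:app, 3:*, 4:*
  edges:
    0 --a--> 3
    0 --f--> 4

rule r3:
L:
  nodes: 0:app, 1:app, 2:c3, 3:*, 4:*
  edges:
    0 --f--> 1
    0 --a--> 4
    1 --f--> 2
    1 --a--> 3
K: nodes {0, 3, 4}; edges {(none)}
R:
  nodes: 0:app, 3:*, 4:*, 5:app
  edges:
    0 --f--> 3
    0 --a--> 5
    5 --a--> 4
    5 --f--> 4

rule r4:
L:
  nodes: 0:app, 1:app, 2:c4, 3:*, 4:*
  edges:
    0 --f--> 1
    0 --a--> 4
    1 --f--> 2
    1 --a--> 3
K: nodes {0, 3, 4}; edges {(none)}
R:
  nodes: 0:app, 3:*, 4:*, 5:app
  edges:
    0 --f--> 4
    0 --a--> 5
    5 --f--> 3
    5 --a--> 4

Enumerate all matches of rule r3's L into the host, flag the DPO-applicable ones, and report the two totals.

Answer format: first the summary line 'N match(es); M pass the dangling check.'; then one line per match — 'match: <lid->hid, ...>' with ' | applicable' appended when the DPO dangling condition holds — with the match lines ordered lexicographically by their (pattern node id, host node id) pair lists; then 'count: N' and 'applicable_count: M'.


1 match(es); 1 pass the dangling check.
match: 0->5, 1->3, 2->0, 3->1, 4->4 | applicable
count: 1
applicable_count: 1


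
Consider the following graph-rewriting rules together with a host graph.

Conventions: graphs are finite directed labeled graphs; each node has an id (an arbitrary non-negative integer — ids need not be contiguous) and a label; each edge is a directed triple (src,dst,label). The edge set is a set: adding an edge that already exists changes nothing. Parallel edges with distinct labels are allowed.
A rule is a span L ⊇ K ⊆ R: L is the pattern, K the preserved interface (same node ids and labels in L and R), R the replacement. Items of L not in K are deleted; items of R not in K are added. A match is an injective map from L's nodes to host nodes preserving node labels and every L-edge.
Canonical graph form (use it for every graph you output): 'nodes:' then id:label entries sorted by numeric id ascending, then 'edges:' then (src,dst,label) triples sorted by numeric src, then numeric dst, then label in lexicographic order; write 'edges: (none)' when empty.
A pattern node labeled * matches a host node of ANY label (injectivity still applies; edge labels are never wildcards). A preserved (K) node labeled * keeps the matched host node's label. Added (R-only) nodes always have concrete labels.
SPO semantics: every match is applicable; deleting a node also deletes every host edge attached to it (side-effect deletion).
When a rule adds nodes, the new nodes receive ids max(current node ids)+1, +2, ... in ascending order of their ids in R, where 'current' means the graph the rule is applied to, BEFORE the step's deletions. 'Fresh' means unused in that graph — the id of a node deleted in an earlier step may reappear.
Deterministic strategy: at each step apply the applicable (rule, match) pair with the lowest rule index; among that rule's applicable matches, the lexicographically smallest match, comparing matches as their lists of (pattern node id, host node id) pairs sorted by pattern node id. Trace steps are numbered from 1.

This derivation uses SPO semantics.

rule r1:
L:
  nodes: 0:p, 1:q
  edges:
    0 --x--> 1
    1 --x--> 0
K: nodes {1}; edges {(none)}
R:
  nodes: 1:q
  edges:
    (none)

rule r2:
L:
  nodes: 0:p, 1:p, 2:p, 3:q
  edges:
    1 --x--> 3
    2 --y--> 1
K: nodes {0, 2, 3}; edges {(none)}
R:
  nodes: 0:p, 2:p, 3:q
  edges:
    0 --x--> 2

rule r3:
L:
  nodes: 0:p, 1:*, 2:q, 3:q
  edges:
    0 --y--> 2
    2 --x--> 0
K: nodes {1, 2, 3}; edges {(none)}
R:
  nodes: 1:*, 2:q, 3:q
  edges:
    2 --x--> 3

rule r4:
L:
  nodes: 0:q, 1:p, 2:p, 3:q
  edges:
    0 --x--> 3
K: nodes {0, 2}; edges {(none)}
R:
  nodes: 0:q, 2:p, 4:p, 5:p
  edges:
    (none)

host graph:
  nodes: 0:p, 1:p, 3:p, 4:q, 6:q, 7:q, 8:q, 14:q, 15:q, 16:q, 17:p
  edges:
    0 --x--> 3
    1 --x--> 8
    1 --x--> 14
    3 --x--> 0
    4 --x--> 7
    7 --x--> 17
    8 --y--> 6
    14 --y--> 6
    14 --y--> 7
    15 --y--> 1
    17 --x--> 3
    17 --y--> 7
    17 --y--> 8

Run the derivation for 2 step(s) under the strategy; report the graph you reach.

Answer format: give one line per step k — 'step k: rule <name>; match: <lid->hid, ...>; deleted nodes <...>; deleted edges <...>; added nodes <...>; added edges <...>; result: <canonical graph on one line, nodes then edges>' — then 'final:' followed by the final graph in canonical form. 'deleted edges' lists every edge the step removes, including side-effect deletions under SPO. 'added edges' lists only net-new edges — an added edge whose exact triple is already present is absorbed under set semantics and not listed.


step 1: rule r3; match: 0->17, 1->0, 2->7, 3->4; deleted nodes 17; deleted edges (7,17,x); (17,3,x); (17,7,y); (17,8,y); added nodes (none); added edges (7,4,x); result: nodes: 0:p, 1:p, 3:p, 4:q, 6:q, 7:q, 8:q, 14:q, 15:q, 16:q edges: (0,3,x); (1,8,x); (1,14,x); (3,0,x); (4,7,x); (7,4,x); (8,6,y); (14,6,y); (14,7,y); (15,1,y)
step 2: rule r4; match: 0->4, 1->0, 2->1, 3->7; deleted nodes 0, 7; deleted edges (0,3,x); (3,0,x); (4,7,x); (7,4,x); (14,7,y); added nodes 17, 18; added edges (none); result: nodes: 1:p, 3:p, 4:q, 6:q, 8:q, 14:q, 15:q, 16:q, 17:p, 18:p edges: (1,8,x); (1,14,x); (8,6,y); (14,6,y); (15,1,y)
final:
nodes: 1:p, 3:p, 4:q, 6:q, 8:q, 14:q, 15:q, 16:q, 17:p, 18:p
edges: (1,8,x); (1,14,x); (8,6,y); (14,6,y); (15,1,y)


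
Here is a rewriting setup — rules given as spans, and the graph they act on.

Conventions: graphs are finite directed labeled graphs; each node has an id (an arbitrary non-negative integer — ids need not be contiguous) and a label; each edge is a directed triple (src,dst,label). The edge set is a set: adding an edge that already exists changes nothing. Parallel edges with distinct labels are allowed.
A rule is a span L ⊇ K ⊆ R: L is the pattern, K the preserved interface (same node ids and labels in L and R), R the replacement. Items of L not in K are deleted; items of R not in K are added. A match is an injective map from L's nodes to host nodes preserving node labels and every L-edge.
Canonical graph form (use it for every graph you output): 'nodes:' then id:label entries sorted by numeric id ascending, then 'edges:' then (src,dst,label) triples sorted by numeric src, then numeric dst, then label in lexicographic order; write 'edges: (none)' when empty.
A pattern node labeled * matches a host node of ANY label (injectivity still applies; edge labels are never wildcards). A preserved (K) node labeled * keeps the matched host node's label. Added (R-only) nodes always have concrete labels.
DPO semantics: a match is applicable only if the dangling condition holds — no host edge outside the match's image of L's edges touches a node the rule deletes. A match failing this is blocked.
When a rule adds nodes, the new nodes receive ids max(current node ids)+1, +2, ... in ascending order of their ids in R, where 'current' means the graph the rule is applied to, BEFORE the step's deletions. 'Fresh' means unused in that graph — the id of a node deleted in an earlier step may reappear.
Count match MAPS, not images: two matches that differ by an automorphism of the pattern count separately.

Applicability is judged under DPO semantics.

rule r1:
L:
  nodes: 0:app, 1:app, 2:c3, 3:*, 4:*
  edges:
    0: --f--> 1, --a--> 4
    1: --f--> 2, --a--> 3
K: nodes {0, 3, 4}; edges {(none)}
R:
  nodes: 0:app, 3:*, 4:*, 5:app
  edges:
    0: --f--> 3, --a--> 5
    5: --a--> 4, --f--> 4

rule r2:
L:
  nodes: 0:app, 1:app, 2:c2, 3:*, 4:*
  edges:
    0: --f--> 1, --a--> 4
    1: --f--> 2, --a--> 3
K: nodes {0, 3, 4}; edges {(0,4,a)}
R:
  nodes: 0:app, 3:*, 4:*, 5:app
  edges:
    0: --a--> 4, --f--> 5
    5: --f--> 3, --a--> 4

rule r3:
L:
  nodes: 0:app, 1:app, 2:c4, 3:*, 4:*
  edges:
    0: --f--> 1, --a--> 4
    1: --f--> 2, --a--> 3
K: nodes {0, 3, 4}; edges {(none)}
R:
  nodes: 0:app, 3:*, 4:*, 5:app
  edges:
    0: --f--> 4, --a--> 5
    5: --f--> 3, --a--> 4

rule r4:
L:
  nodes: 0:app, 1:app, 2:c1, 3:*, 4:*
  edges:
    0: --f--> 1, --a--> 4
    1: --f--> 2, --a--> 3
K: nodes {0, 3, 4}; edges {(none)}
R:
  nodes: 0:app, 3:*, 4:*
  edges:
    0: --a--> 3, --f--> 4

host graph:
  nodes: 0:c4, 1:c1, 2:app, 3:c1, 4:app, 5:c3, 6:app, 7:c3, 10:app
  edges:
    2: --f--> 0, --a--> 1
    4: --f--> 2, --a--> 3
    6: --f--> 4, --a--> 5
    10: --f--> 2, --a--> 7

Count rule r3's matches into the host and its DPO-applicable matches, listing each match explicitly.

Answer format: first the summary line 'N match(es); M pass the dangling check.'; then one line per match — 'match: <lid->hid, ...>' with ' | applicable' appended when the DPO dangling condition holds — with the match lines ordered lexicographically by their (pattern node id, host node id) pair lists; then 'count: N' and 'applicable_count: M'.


2 match(es); 0 pass the dangling check.
match: 0->4, 1->2, 2->0, 3->1, 4->3
match: 0->10, 1->2, 2->0, 3->1, 4->7
count: 2
applicable_count: 0
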